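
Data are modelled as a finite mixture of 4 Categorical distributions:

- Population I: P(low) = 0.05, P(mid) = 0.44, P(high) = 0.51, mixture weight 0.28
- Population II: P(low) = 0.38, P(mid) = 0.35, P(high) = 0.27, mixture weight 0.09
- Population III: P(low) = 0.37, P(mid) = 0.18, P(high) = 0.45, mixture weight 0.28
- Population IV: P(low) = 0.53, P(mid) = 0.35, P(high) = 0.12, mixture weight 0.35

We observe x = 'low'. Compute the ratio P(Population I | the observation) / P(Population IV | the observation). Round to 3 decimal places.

Since P(k|x) ∝ π_k f_k(x), the posterior odds are π_i f_i(x) / (π_j f_j(x)).
Categorical probabilities:
  p_I = P(low | comp) = 0.05
  p_II = P(low | comp) = 0.38
  p_III = P(low | comp) = 0.37
  p_IV = P(low | comp) = 0.53
0.014 / 0.1855 ≈ 0.075

0.075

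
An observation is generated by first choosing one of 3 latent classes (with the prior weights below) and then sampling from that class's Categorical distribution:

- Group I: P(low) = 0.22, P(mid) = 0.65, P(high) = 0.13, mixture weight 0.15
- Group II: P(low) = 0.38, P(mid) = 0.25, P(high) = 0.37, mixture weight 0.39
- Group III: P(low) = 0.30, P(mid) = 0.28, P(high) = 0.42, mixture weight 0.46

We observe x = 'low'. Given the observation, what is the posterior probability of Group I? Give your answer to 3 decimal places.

0.103

The responsibility of component k is P(Z=k) f_k(x) divided by Σ_j P(Z=j) f_j(x).
Evaluate each component's likelihood at the observed value:
  p_I = 0.22
  p_II = 0.38
  p_III = 0.3
Weight by the priors:
  P(Z=I)·p_I = 0.15 × 0.22 = 0.033
  P(Z=II)·p_II = 0.39 × 0.38 = 0.1482
  P(Z=III)·p_III = 0.46 × 0.3 = 0.138
Evidence: 0.033 + 0.1482 + 0.138 = 0.3192
So the posterior for Group I is 0.033 / 0.3192 ≈ 0.103.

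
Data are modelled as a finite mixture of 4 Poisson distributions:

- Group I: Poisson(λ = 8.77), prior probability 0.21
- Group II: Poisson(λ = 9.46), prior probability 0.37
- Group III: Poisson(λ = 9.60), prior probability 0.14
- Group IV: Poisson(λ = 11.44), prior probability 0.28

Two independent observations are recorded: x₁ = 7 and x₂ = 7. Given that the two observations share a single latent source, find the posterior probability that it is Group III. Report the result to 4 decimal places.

0.1502

P(component k | x) = P(Z=k)·f_k(x) / marginal(x), where marginal(x) = Σ_j P(Z=j)·f_j(x).
Since both observations come from the same component, the likelihood for component k is f_k(x₁)·f_k(x₂).
  p_I = [0.122971] × [0.122971] = 0.015122
  p_II = [0.104805] × [0.104805] = 0.0109841
  p_III = [0.100981] × [0.100981] = 0.0101972
  p_IV = [0.0547297] × [0.0547297] = 0.00299534
Prior × likelihood for each component:
  P(Z=I)·p_I = 0.21 × 0.015122 = 0.00317561
  P(Z=II)·p_II = 0.37 × 0.0109841 = 0.00406411
  P(Z=III)·p_III = 0.14 × 0.0101972 = 0.00142761
  P(Z=IV)·p_IV = 0.28 × 0.00299534 = 0.000838694
Marginal: 0.00317561 + 0.00406411 + 0.00142761 + 0.000838694 = 0.00950602
P(Group III | data) = 0.00142761 / 0.00950602 ≈ 0.1502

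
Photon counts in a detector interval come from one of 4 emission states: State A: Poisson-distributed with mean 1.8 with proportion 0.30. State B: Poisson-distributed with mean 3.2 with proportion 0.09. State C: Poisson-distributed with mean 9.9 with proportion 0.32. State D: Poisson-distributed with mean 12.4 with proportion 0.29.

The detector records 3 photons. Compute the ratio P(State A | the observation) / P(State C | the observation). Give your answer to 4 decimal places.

The posterior odds equal the prior odds times the likelihood ratio: (P(Z=i)/P(Z=j))·(f_i(x)/f_j(x)).
Component likelihoods at x = 3 photons:
  p_A = e^(−1.8)·1.8^3/3! = 0.160671
  p_B = e^(−3.2)·3.2^3/3! = 0.222616
  p_C = e^(−9.9)·9.9^3/3! = 0.00811407
  p_D = e^(−12.4)·12.4^3/3! = 0.00130877
Posterior odds = (P(Z=A)·p_A) / (P(Z=C)·p_C) = (0.30·0.160671) / (0.32·0.00811407) = 0.0482012 / 0.0025965 ≈ 18.5639

18.5639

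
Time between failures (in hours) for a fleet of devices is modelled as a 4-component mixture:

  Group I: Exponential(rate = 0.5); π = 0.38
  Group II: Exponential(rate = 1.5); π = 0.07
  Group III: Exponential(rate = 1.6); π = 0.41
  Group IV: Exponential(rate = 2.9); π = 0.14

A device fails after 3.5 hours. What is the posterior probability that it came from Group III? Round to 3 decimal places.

Posterior ∝ prior × likelihood, so P(k | x) ∝ π_k f_k(x); normalise over all components.
Exponential densities:
  L_I = 0.086887
  L_II = 0.00787128
  L_III = 0.00591658
  L_IV = 0.000113321
Multiply by the mixture weights:
  π_I·L_I = 0.38 × 0.086887 = 0.033017
  π_II·L_II = 0.07 × 0.00787128 = 0.000550989
  π_III·L_III = 0.41 × 0.00591658 = 0.0024258
  π_IV·L_IV = 0.14 × 0.000113321 = 1.58649e-05
Marginal: 0.033017 + 0.000550989 + 0.0024258 + 1.58649e-05 = 0.0360097
So the posterior for Group III is 0.0024258 / 0.0360097 ≈ 0.067.

0.067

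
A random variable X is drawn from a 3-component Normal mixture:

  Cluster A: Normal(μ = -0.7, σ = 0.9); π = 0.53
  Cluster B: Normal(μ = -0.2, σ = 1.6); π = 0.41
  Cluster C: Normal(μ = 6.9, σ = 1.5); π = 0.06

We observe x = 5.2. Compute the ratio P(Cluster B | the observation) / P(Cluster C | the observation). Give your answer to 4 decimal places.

Posterior odds = (w_i f_i(x)) / (w_j f_j(x)); the normalising sum cancels.
Component likelihoods at x = 5.2:
  f_A = 2.06394e-10
  f_B = 0.000838199
  f_C = 0.139928
Posterior odds = (w_B·f_B) / (w_C·f_C) = (0.41·0.000838199) / (0.06·0.139928) = 0.000343662 / 0.00839569 ≈ 0.0409

0.0409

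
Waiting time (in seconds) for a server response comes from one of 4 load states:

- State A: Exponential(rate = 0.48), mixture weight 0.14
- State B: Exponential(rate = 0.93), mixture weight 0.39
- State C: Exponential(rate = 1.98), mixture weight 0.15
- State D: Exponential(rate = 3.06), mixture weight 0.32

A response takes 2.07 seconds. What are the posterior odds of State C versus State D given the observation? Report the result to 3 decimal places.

Only the two components matter; the odds are (π_i f_i(x)) / (π_j f_j(x)).
Component likelihoods at x = 2.07 seconds:
  p_A = 0.177716
  p_B = 0.135651
  p_C = 0.0328599
  p_D = 0.00543017
0.00492898 / 0.00173765 ≈ 2.837

2.837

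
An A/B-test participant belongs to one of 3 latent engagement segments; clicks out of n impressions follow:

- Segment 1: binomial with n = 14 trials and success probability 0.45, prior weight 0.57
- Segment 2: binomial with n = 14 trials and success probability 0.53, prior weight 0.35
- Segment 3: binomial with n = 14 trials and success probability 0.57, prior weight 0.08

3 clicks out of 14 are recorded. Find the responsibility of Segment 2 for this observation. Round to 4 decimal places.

0.1487

Posterior ∝ prior × likelihood, so P(k | x) ∝ P(Z=k) f_k(x); normalise over all components.
Binomial probabilities:
  L_1 = 0.0462092
  L_2 = 0.0133969
  L_3 = 0.00626439
Unnormalised posteriors:
  P(Z=1)·L_1 = 0.57 × 0.0462092 = 0.0263392
  P(Z=2)·L_2 = 0.35 × 0.0133969 = 0.00468893
  P(Z=3)·L_3 = 0.08 × 0.00626439 = 0.000501151
Denominator: 0.0263392 + 0.00468893 + 0.000501151 = 0.0315293
P(Segment 2 | the observation) ≈ 0.1487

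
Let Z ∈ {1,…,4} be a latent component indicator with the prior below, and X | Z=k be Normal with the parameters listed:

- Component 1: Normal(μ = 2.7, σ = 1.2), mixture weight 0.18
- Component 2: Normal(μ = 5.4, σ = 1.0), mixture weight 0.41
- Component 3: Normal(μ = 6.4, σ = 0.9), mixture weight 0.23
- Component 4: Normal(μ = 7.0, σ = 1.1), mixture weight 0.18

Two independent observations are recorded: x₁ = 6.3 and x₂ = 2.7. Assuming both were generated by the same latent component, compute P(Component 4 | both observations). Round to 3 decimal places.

0.007

Posterior ∝ prior × likelihood, so P(k | x) ∝ P(Z=k) f_k(x); normalise over all components.
Since both observations come from the same component, the likelihood for component k is f_k(x₁)·f_k(x₂).
  p_1 = [(1/(1.2·√(2π)))·exp(−(6.3−2.7)²/(2·1.2²)) = 0.332452·exp(-4.50000) = 0.00369321] × [0.332452] = 0.00122781
  p_2 = [(1/(1.0·√(2π)))·exp(−(6.3−5.4)²/(2·1.0²)) = 0.398942·exp(-0.40500) = 0.266085] × [0.0104209] = 0.00277286
  p_3 = [(1/(0.9·√(2π)))·exp(−(6.3−6.4)²/(2·0.9²)) = 0.443269·exp(-0.00617) = 0.440541] × [9.4757e-05] = 4.17444e-05
  p_4 = [(1/(1.1·√(2π)))·exp(−(6.3−7.0)²/(2·1.1²)) = 0.362675·exp(-0.20248) = 0.296198] × [0.000174298] = 5.16266e-05
Prior × likelihood for each component:
  P(Z=1)·p_1 = 0.18 × 0.00122781 = 0.000221006
  P(Z=2)·p_2 = 0.41 × 0.00277286 = 0.00113687
  P(Z=3)·p_3 = 0.23 × 4.17444e-05 = 9.6012e-06
  P(Z=4)·p_4 = 0.18 × 5.16266e-05 = 9.2928e-06
Evidence: 0.000221006 + 0.00113687 + 9.6012e-06 + 9.2928e-06 = 0.00137677
P(Component 4 | data) ≈ 0.007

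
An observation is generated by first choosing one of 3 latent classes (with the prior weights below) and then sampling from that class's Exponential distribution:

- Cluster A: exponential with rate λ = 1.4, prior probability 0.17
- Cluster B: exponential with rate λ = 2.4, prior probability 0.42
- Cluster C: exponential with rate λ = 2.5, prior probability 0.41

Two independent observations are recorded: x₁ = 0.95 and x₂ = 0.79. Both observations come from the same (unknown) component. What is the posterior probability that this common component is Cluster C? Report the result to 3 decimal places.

Apply Bayes' rule: the posterior for each component is proportional to its prior times its likelihood at x.
Since both observations come from the same component, the likelihood for component k is f_k(x₁)·f_k(x₂).
  L_A = [1.4·e^(−1.4·0.95) = 1.4·e^(−1.3300) = 0.370268] × [0.463232] = 0.17152
  L_B = [2.4·e^(−2.4·0.95) = 2.4·e^(−2.2800) = 0.245482] × [0.360403] = 0.0884726
  L_C = [2.5·e^(−2.5·0.95) = 2.5·e^(−2.3750) = 0.232536] × [0.346903] = 0.0806676
Weight by the priors:
  w_A·L_A = 0.17 × 0.17152 = 0.0291584
  w_B·L_B = 0.42 × 0.0884726 = 0.0371585
  w_C·L_C = 0.41 × 0.0806676 = 0.0330737
Sum: 0.0291584 + 0.0371585 + 0.0330737 = 0.0993906
So the posterior for Cluster C is 0.0330737 / 0.0993906 ≈ 0.333.

0.333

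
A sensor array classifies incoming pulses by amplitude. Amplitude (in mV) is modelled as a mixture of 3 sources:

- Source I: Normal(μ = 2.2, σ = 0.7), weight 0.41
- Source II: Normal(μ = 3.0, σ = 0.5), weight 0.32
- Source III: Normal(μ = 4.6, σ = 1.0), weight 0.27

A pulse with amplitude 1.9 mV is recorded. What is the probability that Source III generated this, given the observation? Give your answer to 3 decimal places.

0.012

The responsibility of component k is π_k f_k(x) divided by Σ_j π_j f_j(x).
Component likelihoods at x = 1.9 mV:
  f_I = (1/(0.7·√(2π)))·exp(−(1.9−2.2)²/(2·0.7²)) = 0.569918·exp(-0.09184) = 0.51991
  f_II = (1/(0.5·√(2π)))·exp(−(1.9−3.0)²/(2·0.5²)) = 0.797885·exp(-2.42000) = 0.0709492
  f_III = (1/(1.0·√(2π)))·exp(−(1.9−4.6)²/(2·1.0²)) = 0.398942·exp(-3.64500) = 0.0104209
Prior × likelihood for each component:
  π_I·f_I = 0.41 × 0.51991 = 0.213163
  π_II·f_II = 0.32 × 0.0709492 = 0.0227037
  π_III·f_III = 0.27 × 0.0104209 = 0.00281365
Normaliser: 0.213163 + 0.0227037 + 0.00281365 = 0.23868
So the posterior for Source III is 0.00281365 / 0.23868 ≈ 0.012.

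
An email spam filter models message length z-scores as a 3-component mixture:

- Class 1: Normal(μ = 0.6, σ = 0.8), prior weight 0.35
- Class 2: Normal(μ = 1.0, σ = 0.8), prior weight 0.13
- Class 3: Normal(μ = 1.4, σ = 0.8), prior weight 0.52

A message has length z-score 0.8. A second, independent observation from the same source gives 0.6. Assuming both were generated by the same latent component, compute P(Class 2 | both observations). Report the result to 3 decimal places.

0.162

Apply Bayes' rule: the posterior for each component is proportional to its prior times its likelihood at x.
Since both observations come from the same component, the likelihood for component k is f_k(x₁)·f_k(x₂).
  p_1 = [(1/(0.8·√(2π)))·exp(−(0.8−0.6)²/(2·0.8²)) = 0.498678·exp(-0.03125) = 0.483335] × [0.498678] = 0.241029
  p_2 = [(1/(0.8·√(2π)))·exp(−(0.8−1.0)²/(2·0.8²)) = 0.498678·exp(-0.03125) = 0.483335] × [0.440082] = 0.212707
  p_3 = [(1/(0.8·√(2π)))·exp(−(0.8−1.4)²/(2·0.8²)) = 0.498678·exp(-0.28125) = 0.376422] × [0.302463] = 0.113854
Multiply by the mixture weights:
  π_1·p_1 = 0.35 × 0.241029 = 0.08436
  π_2·p_2 = 0.13 × 0.212707 = 0.0276519
  π_3·p_3 = 0.52 × 0.113854 = 0.059204
Sum: 0.08436 + 0.0276519 + 0.059204 = 0.171216
P(Class 2 | x) = 0.0276519 / 0.171216 ≈ 0.162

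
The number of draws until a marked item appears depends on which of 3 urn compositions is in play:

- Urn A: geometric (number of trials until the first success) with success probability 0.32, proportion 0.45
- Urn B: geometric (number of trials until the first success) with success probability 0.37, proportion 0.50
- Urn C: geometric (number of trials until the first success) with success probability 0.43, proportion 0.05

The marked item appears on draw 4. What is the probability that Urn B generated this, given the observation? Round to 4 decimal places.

Apply Bayes' rule: the posterior for each component is proportional to its prior times its likelihood at x.
Geometric probabilities:
  f_A = 0.32·(1−0.32)^3 = 0.32·0.314432 = 0.100618
  f_B = 0.37·(1−0.37)^3 = 0.37·0.250047 = 0.0925174
  f_C = 0.43·(1−0.43)^3 = 0.43·0.185193 = 0.079633
Unnormalised posteriors:
  π_A·f_A = 0.45 × 0.100618 = 0.0452782
  π_B·f_B = 0.50 × 0.0925174 = 0.0462587
  π_C·f_C = 0.05 × 0.079633 = 0.00398165
Evidence: 0.0452782 + 0.0462587 + 0.00398165 = 0.0955186
P(Urn B | data) ≈ 0.4843

0.4843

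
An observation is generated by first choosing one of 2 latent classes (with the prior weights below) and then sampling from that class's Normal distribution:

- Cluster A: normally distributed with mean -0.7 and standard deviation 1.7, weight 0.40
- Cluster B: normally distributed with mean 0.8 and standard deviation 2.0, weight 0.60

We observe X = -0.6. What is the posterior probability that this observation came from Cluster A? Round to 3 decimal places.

Posterior ∝ prior × likelihood, so P(k | x) ∝ π_k f_k(x); normalise over all components.
Evaluate each component's likelihood at the observed value:
  f_A = (1/(1.7·√(2π)))·exp(−(-0.6−-0.7)²/(2·1.7²)) = 0.234672·exp(-0.00173) = 0.234266
  f_B = (1/(2.0·√(2π)))·exp(−(-0.6−0.8)²/(2·2.0²)) = 0.199471·exp(-0.24500) = 0.156127
Weight by the priors:
  π_A·f_A = 0.40 × 0.234266 = 0.0937065
  π_B·f_B = 0.60 × 0.156127 = 0.0936762
Normaliser: 0.0937065 + 0.0936762 = 0.187383
P(Cluster A | data) ≈ 0.500

0.500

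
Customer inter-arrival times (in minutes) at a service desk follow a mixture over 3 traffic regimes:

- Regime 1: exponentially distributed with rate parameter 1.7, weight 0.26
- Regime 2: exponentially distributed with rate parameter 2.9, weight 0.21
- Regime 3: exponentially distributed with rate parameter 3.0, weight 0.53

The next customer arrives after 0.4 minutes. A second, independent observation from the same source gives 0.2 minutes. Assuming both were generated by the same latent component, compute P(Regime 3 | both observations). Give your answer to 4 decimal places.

0.5758

Posterior ∝ prior × likelihood, so P(k | x) ∝ π_k f_k(x); normalise over all components.
Since both observations come from the same component, the likelihood for component k is f_k(x₁)·f_k(x₂).
  L_1 = [1.7·e^(−1.7·0.4) = 1.7·e^(−0.6800) = 0.861249] × [1.21001] = 1.04212
  L_2 = [2.9·e^(−2.9·0.4) = 2.9·e^(−1.1600) = 0.90911] × [1.62371] = 1.47613
  L_3 = [3.0·e^(−3.0·0.4) = 3.0·e^(−1.2000) = 0.903583] × [1.64643] = 1.48769
Multiply by the mixture weights:
  π_1·L_1 = 0.26 × 1.04212 = 0.270951
  π_2·L_2 = 0.21 × 1.47613 = 0.309987
  π_3·L_3 = 0.53 × 1.48769 = 0.788476
Denominator: 0.270951 + 0.309987 + 0.788476 = 1.36941
Responsibility of Regime 3: 0.788476 / 1.36941 ≈ 0.5758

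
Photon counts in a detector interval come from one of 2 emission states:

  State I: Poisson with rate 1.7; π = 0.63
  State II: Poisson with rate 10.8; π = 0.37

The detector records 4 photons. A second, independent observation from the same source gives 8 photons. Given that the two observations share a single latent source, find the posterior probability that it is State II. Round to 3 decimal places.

Posterior ∝ prior × likelihood, so P(k | x) ∝ π_k f_k(x); normalise over all components.
Since both observations come from the same component, the likelihood for component k is f_k(x₁)·f_k(x₂).
  L_I = [0.0635746] × [0.000316061] = 2.00934e-05
  L_II = [0.0115639] × [0.093646] = 0.00108291
Multiply by the mixture weights:
  π_I·L_I = 0.63 × 2.00934e-05 = 1.26589e-05
  π_II·L_II = 0.37 × 0.00108291 = 0.000400677
Denominator: 1.26589e-05 + 0.000400677 = 0.000413336
P(State II | x) ≈ 0.969

0.969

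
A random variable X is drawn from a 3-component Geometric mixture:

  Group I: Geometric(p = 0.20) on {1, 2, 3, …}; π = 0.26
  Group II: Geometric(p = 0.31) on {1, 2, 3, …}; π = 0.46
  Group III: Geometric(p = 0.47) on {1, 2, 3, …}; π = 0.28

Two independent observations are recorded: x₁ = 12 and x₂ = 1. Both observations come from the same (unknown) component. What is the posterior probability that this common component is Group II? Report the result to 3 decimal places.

0.440

Posterior ∝ prior × likelihood, so P(k | x) ∝ P(Z=k) f_k(x); normalise over all components.
Since both observations come from the same component, the likelihood for component k is f_k(x₁)·f_k(x₂).
  p_I = [0.20·(1−0.20)^11 = 0.20·0.0858993 = 0.0171799] × [0.2] = 0.00343597
  p_II = [0.31·(1−0.31)^11 = 0.31·0.0168787 = 0.00523241] × [0.31] = 0.00162205
  p_III = [0.47·(1−0.47)^11 = 0.47·0.000926904 = 0.000435645] × [0.47] = 0.000204753
Multiply by the mixture weights:
  P(Z=I)·p_I = 0.26 × 0.00343597 = 0.000893353
  P(Z=II)·p_II = 0.46 × 0.00162205 = 0.000746142
  P(Z=III)·p_III = 0.28 × 0.000204753 = 5.73308e-05
Normaliser: 0.000893353 + 0.000746142 + 5.73308e-05 = 0.00169683
P(Group II | x) ≈ 0.440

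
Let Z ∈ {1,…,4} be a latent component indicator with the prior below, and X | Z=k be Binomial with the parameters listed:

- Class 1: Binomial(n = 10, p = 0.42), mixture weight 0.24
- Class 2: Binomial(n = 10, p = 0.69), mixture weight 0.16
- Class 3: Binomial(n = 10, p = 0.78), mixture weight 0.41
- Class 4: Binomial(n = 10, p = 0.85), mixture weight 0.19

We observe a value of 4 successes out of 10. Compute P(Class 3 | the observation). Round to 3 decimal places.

By Bayes' theorem, P(k | x) = π_k f_k(x) / Σ_j π_j f_j(x).
Component likelihoods at x = 4 successes out of 10:
  f_1 = 0.248762
  f_2 = 0.042246
  f_3 = 0.0088132
  f_4 = 0.00124866
Multiply by the mixture weights:
  π_1·f_1 = 0.24 × 0.248762 = 0.0597029
  π_2·f_2 = 0.16 × 0.042246 = 0.00675936
  π_3·f_3 = 0.41 × 0.0088132 = 0.00361341
  π_4·f_4 = 0.19 × 0.00124866 = 0.000237244
Normaliser: 0.0597029 + 0.00675936 + 0.00361341 + 0.000237244 = 0.070313
So the posterior for Class 3 is 0.00361341 / 0.070313 ≈ 0.051.

0.051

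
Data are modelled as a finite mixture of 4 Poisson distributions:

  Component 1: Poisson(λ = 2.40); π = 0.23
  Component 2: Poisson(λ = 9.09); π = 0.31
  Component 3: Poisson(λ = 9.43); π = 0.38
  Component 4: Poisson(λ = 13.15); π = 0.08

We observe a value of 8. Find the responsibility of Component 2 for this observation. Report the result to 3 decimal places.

By Bayes' theorem, P(k | x) = π_k f_k(x) / Σ_j π_j f_j(x).
Component likelihoods at x = 8:
  p_1 = 0.00247664
  p_2 = 0.130393
  p_3 = 0.124502
  p_4 = 0.0431433
Unnormalised posteriors:
  π_1·p_1 = 0.23 × 0.00247664 = 0.000569627
  π_2·p_2 = 0.31 × 0.130393 = 0.0404218
  π_3·p_3 = 0.38 × 0.124502 = 0.0473107
  π_4·p_4 = 0.08 × 0.0431433 = 0.00345146
Evidence: 0.000569627 + 0.0404218 + 0.0473107 + 0.00345146 = 0.0917536
P(Component 2 | the observation) ≈ 0.441

0.441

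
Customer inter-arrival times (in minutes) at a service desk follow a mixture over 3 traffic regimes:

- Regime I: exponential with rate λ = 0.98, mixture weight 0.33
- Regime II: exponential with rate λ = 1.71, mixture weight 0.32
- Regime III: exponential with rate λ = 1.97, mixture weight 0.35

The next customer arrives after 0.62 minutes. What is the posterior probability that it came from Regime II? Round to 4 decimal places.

The responsibility of component k is π_k f_k(x) divided by Σ_j π_j f_j(x).
Component likelihoods at x = 0.62 minutes:
  f_I = 0.98·e^(−0.98·0.62) = 0.98·e^(−0.6076) = 0.533763
  f_II = 1.71·e^(−1.71·0.62) = 1.71·e^(−1.0602) = 0.592321
  f_III = 1.97·e^(−1.97·0.62) = 1.97·e^(−1.2214) = 0.58079
Weight by the priors:
  π_I·f_I = 0.33 × 0.533763 = 0.176142
  π_II·f_II = 0.32 × 0.592321 = 0.189543
  π_III·f_III = 0.35 × 0.58079 = 0.203276
Sum: 0.176142 + 0.189543 + 0.203276 = 0.568961
P(Regime II | 0.62 minutes) = 0.189543 / 0.568961 ≈ 0.3331

0.3331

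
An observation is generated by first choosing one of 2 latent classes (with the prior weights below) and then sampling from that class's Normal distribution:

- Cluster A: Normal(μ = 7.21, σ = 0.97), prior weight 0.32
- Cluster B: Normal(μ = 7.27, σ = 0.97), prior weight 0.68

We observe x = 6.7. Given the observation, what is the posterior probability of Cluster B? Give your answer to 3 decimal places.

The responsibility of component k is π_k f_k(x) divided by Σ_j π_j f_j(x).
Evaluate each component's likelihood at the observed value:
  f_A = 0.358188
  f_B = 0.346063
Prior × likelihood for each component:
  π_A·f_A = 0.32 × 0.358188 = 0.11462
  π_B·f_B = 0.68 × 0.346063 = 0.235323
Evidence: 0.11462 + 0.235323 = 0.349943
Responsibility of Cluster B: 0.235323 / 0.349943 ≈ 0.672

0.672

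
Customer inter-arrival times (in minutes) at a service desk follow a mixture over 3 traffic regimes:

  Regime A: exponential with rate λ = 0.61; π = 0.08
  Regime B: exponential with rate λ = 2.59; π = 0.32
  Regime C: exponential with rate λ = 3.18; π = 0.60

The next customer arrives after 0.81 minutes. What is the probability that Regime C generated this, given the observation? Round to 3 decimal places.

0.525

Posterior ∝ prior × likelihood, so P(k | x) ∝ w_k f_k(x); normalise over all components.
Exponential densities:
  p_A = 0.61·e^(−0.61·0.81) = 0.61·e^(−0.4941) = 0.372173
  p_B = 2.59·e^(−2.59·0.81) = 2.59·e^(−2.0979) = 0.317829
  p_C = 3.18·e^(−3.18·0.81) = 3.18·e^(−2.5758) = 0.241975
Unnormalised posteriors:
  w_A·p_A = 0.08 × 0.372173 = 0.0297738
  w_B·p_B = 0.32 × 0.317829 = 0.101705
  w_C·p_C = 0.60 × 0.241975 = 0.145185
Marginal: 0.0297738 + 0.101705 + 0.145185 = 0.276664
P(Regime C | x) ≈ 0.525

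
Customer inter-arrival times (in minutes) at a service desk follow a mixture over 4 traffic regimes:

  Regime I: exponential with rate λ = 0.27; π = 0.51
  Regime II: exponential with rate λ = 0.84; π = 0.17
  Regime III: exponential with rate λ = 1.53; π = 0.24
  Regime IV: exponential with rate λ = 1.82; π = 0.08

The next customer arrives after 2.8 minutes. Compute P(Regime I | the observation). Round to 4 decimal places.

0.7679

P(component k | x) = w_k·f_k(x) / marginal(x), where marginal(x) = Σ_j w_j·f_j(x).
Evaluate each component's likelihood at the observed value:
  f_I = 0.126776
  f_II = 0.07995
  f_III = 0.0210947
  f_IV = 0.0111406
Multiply by the mixture weights:
  w_I·f_I = 0.51 × 0.126776 = 0.0646558
  w_II·f_II = 0.17 × 0.07995 = 0.0135915
  w_III·f_III = 0.24 × 0.0210947 = 0.00506273
  w_IV·f_IV = 0.08 × 0.0111406 = 0.000891244
Evidence: 0.0646558 + 0.0135915 + 0.00506273 + 0.000891244 = 0.0842013
So the posterior for Regime I is 0.0646558 / 0.0842013 ≈ 0.7679.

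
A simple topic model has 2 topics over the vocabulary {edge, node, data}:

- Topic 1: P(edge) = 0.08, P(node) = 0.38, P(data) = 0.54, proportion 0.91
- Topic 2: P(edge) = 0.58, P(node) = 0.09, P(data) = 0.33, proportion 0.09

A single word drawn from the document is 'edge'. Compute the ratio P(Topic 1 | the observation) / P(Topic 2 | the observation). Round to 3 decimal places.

Only the two components matter; the odds are (P(Z=i) f_i(x)) / (P(Z=j) f_j(x)).
Evaluate each component's likelihood at the observed value:
  p_1 = 0.08
  p_2 = 0.58
Odds = (0.91/0.09) × (0.08/0.58) = 10.1111 × 0.137931 ≈ 1.395

1.395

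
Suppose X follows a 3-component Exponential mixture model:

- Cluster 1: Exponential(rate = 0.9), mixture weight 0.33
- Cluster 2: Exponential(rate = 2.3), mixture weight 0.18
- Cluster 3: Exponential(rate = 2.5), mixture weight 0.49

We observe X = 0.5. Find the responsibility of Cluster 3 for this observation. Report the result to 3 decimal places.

P(component k | x) = P(Z=k)·f_k(x) / marginal(x), where marginal(x) = Σ_j P(Z=j)·f_j(x).
Component likelihoods at x = 0.5:
  L_1 = 0.573865
  L_2 = 0.728265
  L_3 = 0.716262
Unnormalised posteriors:
  P(Z=1)·L_1 = 0.33 × 0.573865 = 0.189376
  P(Z=2)·L_2 = 0.18 × 0.728265 = 0.131088
  P(Z=3)·L_3 = 0.49 × 0.716262 = 0.350968
Normaliser: 0.189376 + 0.131088 + 0.350968 = 0.671432
P(Cluster 3 | x) = 0.350968 / 0.671432 ≈ 0.523

0.523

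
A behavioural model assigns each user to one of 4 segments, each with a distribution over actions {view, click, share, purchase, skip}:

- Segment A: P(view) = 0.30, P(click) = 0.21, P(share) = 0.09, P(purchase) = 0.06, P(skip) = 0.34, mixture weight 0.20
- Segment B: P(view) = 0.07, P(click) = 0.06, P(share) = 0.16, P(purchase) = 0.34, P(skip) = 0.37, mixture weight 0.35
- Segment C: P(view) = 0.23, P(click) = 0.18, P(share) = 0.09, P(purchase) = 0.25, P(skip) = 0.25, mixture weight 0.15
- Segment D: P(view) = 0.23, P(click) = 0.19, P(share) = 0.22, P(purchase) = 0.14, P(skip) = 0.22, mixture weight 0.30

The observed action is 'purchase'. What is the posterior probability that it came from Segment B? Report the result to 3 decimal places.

The responsibility of component k is π_k f_k(x) divided by Σ_j π_j f_j(x).
Evaluate each component's likelihood at the observed value:
  L_A = P(purchase | comp) = 0.06
  L_B = P(purchase | comp) = 0.34
  L_C = P(purchase | comp) = 0.25
  L_D = P(purchase | comp) = 0.14
Prior × likelihood for each component:
  π_A·L_A = 0.20 × 0.06 = 0.012
  π_B·L_B = 0.35 × 0.34 = 0.119
  π_C·L_C = 0.15 × 0.25 = 0.0375
  π_D·L_D = 0.30 × 0.14 = 0.042
Denominator: 0.012 + 0.119 + 0.0375 + 0.042 = 0.2105
So the posterior for Segment B is 0.119 / 0.2105 ≈ 0.565.

0.565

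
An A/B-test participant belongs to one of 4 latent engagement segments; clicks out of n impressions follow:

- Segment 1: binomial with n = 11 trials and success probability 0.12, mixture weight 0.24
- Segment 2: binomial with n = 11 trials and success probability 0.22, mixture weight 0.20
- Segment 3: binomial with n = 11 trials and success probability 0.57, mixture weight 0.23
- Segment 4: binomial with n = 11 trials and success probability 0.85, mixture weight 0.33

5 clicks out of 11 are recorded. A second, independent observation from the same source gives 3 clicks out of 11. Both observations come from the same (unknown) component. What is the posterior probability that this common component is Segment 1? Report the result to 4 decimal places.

0.0316

The responsibility of component k is π_k f_k(x) divided by Σ_j π_j f_j(x).
Since both observations come from the same component, the likelihood for component k is f_k(x₁)·f_k(x₂).
  f_1 = [0.00533881] × [0.102539] = 0.000547436
  f_2 = [0.0536195] × [0.240718] = 0.0129072
  f_3 = [0.175722] × [0.0357155] = 0.006276
  f_4 = [0.00233499] × [2.59699e-05] = 6.06394e-08
Multiply by the mixture weights:
  π_1·f_1 = 0.24 × 0.000547436 = 0.000131385
  π_2·f_2 = 0.20 × 0.0129072 = 0.00258144
  π_3·f_3 = 0.23 × 0.006276 = 0.00144348
  π_4·f_4 = 0.33 × 6.06394e-08 = 2.0011e-08
Denominator: 0.000131385 + 0.00258144 + 0.00144348 + 2.0011e-08 = 0.00415632
P(Segment 1 | x) ≈ 0.0316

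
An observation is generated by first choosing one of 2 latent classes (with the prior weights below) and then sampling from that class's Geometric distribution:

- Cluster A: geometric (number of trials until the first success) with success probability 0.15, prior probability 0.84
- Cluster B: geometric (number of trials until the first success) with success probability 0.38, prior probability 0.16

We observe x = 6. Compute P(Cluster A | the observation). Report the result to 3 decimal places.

0.909

By Bayes' theorem, P(k | x) = w_k f_k(x) / Σ_j w_j f_j(x).
Geometric probabilities:
  p_A = 0.15·(1−0.15)^5 = 0.15·0.443705 = 0.0665558
  p_B = 0.38·(1−0.38)^5 = 0.38·0.0916133 = 0.034813
Unnormalised posteriors:
  w_A·p_A = 0.84 × 0.0665558 = 0.0559069
  w_B·p_B = 0.16 × 0.034813 = 0.00557009
Evidence: 0.0559069 + 0.00557009 = 0.061477
P(Cluster A | the observation) = 0.0559069 / 0.061477 ≈ 0.909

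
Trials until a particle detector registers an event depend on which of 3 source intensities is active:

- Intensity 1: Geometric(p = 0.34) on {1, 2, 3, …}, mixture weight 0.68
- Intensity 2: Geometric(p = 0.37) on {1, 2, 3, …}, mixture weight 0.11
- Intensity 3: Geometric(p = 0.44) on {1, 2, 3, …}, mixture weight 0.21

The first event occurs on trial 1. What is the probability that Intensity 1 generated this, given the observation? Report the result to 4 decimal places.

The responsibility of component k is π_k f_k(x) divided by Σ_j π_j f_j(x).
Evaluate each component's likelihood at the observed value:
  f_1 = 0.34·(1−0.34)^0 = 0.34·1 = 0.34
  f_2 = 0.37·(1−0.37)^0 = 0.37·1 = 0.37
  f_3 = 0.44·(1−0.44)^0 = 0.44·1 = 0.44
Multiply by the mixture weights:
  π_1·f_1 = 0.68 × 0.34 = 0.2312
  π_2·f_2 = 0.11 × 0.37 = 0.0407
  π_3·f_3 = 0.21 × 0.44 = 0.0924
Normaliser: 0.2312 + 0.0407 + 0.0924 = 0.3643
P(Intensity 1 | data) ≈ 0.6346

0.6346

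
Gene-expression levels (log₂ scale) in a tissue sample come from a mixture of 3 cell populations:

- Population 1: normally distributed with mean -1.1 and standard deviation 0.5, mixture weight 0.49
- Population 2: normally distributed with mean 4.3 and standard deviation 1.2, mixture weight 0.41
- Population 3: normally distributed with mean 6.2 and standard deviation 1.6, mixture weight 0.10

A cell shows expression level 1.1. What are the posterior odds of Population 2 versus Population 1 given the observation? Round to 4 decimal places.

159.2902

Posterior odds = (P(Z=i) f_i(x)) / (P(Z=j) f_j(x)); the normalising sum cancels.
Component likelihoods at x = 1.1:
  L_1 = 4.98849e-05
  L_2 = 0.00949666
  L_3 = 0.00155074
Posterior odds = (P(Z=2)·L_2) / (P(Z=1)·L_1) = (0.41·0.00949666) / (0.49·4.98849e-05) = 0.00389363 / 2.44436e-05 ≈ 159.2902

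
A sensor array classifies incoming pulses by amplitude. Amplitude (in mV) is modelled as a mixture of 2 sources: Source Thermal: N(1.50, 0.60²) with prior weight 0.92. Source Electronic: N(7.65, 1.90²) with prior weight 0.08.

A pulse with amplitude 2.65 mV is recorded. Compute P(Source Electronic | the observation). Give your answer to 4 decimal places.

0.0054

By Bayes' theorem, P(k | x) = π_k f_k(x) / Σ_j π_j f_j(x).
Normal densities:
  p_Thermal = (1/(0.60·√(2π)))·exp(−(2.65−1.50)²/(2·0.60²)) = 0.664904·exp(-1.83681) = 0.105936
  p_Electronic = (1/(1.90·√(2π)))·exp(−(2.65−7.65)²/(2·1.90²)) = 0.209970·exp(-3.46260) = 0.00658213
Prior × likelihood for each component:
  π_Thermal·p_Thermal = 0.92 × 0.105936 = 0.0974613
  π_Electronic·p_Electronic = 0.08 × 0.00658213 = 0.000526571
Normaliser: 0.0974613 + 0.000526571 = 0.0979879
P(Source Electronic | 2.65 mV) = 0.000526571 / 0.0979879 ≈ 0.0054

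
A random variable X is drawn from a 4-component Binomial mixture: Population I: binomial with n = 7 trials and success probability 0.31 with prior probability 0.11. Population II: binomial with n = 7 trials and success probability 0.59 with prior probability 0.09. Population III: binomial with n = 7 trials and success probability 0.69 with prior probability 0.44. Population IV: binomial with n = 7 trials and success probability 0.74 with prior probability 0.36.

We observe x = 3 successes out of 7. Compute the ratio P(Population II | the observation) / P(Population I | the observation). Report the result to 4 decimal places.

0.7032

Since P(k|x) ∝ P(Z=k) f_k(x), the posterior odds are P(Z=i) f_i(x) / (P(Z=j) f_j(x)).
Evaluate each component's likelihood at the observed value:
  L_I = 0.236347
  L_II = 0.203123
  L_III = 0.106185
  L_IV = 0.0648122
Posterior odds = (P(Z=II)·L_II) / (P(Z=I)·L_I) = (0.09·0.203123) / (0.11·0.236347) = 0.0182811 / 0.0259981 ≈ 0.7032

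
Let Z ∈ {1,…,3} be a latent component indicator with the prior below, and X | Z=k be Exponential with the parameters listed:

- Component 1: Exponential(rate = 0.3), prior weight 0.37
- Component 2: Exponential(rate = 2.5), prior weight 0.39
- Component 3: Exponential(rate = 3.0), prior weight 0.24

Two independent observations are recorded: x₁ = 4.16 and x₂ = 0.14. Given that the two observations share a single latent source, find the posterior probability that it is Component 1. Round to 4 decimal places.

By Bayes' theorem, P(k | x) = π_k f_k(x) / Σ_j π_j f_j(x).
Since both observations come from the same component, the likelihood for component k is f_k(x₁)·f_k(x₂).
  f_1 = [0.0861235] × [0.287661] = 0.0247744
  f_2 = [7.60812e-05] × [1.76172] = 0.000134034
  f_3 = [1.14058e-05] × [1.97114] = 2.24825e-05
Unnormalised posteriors:
  π_1·f_1 = 0.37 × 0.0247744 = 0.00916652
  π_2·f_2 = 0.39 × 0.000134034 = 5.22732e-05
  π_3·f_3 = 0.24 × 2.24825e-05 = 5.39579e-06
Evidence: 0.00916652 + 5.22732e-05 + 5.39579e-06 = 0.00922419
So the posterior for Component 1 is 0.00916652 / 0.00922419 ≈ 0.9937.

0.9937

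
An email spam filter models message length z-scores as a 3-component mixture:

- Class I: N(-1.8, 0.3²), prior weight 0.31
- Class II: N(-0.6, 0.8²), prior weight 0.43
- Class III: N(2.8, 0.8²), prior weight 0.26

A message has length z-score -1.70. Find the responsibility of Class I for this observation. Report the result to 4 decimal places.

The responsibility of component k is π_k f_k(x) divided by Σ_j π_j f_j(x).
Evaluate each component's likelihood at the observed value:
  f_I = (1/(0.3·√(2π)))·exp(−(-1.70−-1.8)²/(2·0.3²)) = 1.329808·exp(-0.05556) = 1.25794
  f_II = (1/(0.8·√(2π)))·exp(−(-1.70−-0.6)²/(2·0.8²)) = 0.498678·exp(-0.94531) = 0.193765
  f_III = (1/(0.8·√(2π)))·exp(−(-1.70−2.8)²/(2·0.8²)) = 0.498678·exp(-15.82031) = 6.71654e-08
Unnormalised posteriors:
  π_I·f_I = 0.31 × 1.25794 = 0.389963
  π_II·f_II = 0.43 × 0.193765 = 0.0833191
  π_III·f_III = 0.26 × 6.71654e-08 = 1.7463e-08
Evidence: 0.389963 + 0.0833191 + 1.7463e-08 = 0.473282
P(Class I | data) ≈ 0.8240

0.8240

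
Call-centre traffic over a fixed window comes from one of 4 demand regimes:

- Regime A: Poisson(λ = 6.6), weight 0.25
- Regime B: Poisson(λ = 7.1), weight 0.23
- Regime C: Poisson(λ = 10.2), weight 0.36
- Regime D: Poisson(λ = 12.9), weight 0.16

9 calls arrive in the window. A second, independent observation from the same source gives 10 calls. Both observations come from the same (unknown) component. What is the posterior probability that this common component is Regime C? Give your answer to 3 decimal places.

Posterior ∝ prior × likelihood, so P(k | x) ∝ π_k f_k(x); normalise over all components.
Since both observations come from the same component, the likelihood for component k is f_k(x₁)·f_k(x₂).
  f_A = [e^(−6.6)·6.6^9/9! = 0.0890818] × [0.058794] = 0.00523747
  f_B = [e^(−7.1)·7.1^9/9! = 0.104249] × [0.0740167] = 0.00771615
  f_C = [e^(−10.2)·10.2^9/9! = 0.122415] × [0.124863] = 0.0152852
  f_D = [e^(−12.9)·12.9^9/9! = 0.0680998] × [0.0878487] = 0.00598247
Multiply by the mixture weights:
  π_A·f_A = 0.25 × 0.00523747 = 0.00130937
  π_B·f_B = 0.23 × 0.00771615 = 0.00177472
  π_C·f_C = 0.36 × 0.0152852 = 0.00550265
  π_D·f_D = 0.16 × 0.00598247 = 0.000957196
Marginal: 0.00130937 + 0.00177472 + 0.00550265 + 0.000957196 = 0.00954393
Responsibility of Regime C: 0.00550265 / 0.00954393 ≈ 0.577

0.577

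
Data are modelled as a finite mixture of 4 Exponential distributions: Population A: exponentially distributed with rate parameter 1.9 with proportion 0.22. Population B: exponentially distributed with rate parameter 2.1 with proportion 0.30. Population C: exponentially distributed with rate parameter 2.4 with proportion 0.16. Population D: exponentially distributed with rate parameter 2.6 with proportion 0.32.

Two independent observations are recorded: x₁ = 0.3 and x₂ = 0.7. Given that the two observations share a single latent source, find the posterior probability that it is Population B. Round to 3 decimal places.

0.309

Posterior ∝ prior × likelihood, so P(k | x) ∝ w_k f_k(x); normalise over all components.
Since both observations come from the same component, the likelihood for component k is f_k(x₁)·f_k(x₂).
  L_A = [1.0745] × [0.502507] = 0.539943
  L_B = [1.11844] × [0.482844] = 0.540033
  L_C = [1.16821] × [0.447298] = 0.522535
  L_D = [1.19186] × [0.421267] = 0.502089
Prior × likelihood for each component:
  w_A·L_A = 0.22 × 0.539943 = 0.118787
  w_B·L_B = 0.30 × 0.540033 = 0.16201
  w_C·L_C = 0.16 × 0.522535 = 0.0836057
  w_D·L_D = 0.32 × 0.502089 = 0.160669
Evidence: 0.118787 + 0.16201 + 0.0836057 + 0.160669 = 0.525072
P(Population B | x₁,x₂) ≈ 0.309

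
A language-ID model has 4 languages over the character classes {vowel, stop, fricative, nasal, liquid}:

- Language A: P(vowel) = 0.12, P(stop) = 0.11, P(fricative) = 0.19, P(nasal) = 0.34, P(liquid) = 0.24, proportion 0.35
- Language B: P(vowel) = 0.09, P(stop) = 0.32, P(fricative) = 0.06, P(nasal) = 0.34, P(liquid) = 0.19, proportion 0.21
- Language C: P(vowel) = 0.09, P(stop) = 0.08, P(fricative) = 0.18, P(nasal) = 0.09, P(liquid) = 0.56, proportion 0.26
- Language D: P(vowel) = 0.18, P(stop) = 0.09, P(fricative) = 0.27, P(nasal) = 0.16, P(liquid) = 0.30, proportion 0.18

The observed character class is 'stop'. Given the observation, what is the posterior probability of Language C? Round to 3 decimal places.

0.146

The responsibility of component k is w_k f_k(x) divided by Σ_j w_j f_j(x).
Categorical probabilities:
  f_A = P(stop | comp) = 0.11
  f_B = P(stop | comp) = 0.32
  f_C = P(stop | comp) = 0.08
  f_D = P(stop | comp) = 0.09
Multiply by the mixture weights:
  w_A·f_A = 0.35 × 0.11 = 0.0385
  w_B·f_B = 0.21 × 0.32 = 0.0672
  w_C·f_C = 0.26 × 0.08 = 0.0208
  w_D·f_D = 0.18 × 0.09 = 0.0162
Evidence: 0.0385 + 0.0672 + 0.0208 + 0.0162 = 0.1427
P(Language C | data) = 0.0208 / 0.1427 ≈ 0.146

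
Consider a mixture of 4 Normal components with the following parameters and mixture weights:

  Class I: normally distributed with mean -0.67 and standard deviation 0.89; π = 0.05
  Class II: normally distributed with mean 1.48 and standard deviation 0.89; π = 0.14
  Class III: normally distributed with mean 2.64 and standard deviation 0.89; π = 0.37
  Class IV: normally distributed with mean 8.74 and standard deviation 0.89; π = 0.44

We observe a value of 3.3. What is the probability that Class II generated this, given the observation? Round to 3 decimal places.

0.058

The responsibility of component k is π_k f_k(x) divided by Σ_j π_j f_j(x).
Evaluate each component's likelihood at the observed value:
  f_I = 2.14194e-05
  f_II = 0.055393
  f_III = 0.34049
  f_IV = 3.45697e-09
Weight by the priors:
  π_I·f_I = 0.05 × 2.14194e-05 = 1.07097e-06
  π_II·f_II = 0.14 × 0.055393 = 0.00775502
  π_III·f_III = 0.37 × 0.34049 = 0.125981
  π_IV·f_IV = 0.44 × 3.45697e-09 = 1.52107e-09
Denominator: 1.07097e-06 + 0.00775502 + 0.125981 + 1.52107e-09 = 0.133737
P(Class II | data) = 0.00775502 / 0.133737 ≈ 0.058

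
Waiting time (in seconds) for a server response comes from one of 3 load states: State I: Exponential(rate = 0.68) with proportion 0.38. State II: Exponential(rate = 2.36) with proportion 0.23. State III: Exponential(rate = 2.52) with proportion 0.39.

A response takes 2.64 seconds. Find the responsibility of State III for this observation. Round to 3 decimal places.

P(component k | x) = π_k·f_k(x) / marginal(x), where marginal(x) = Σ_j π_j·f_j(x).
Exponential densities:
  p_I = 0.68·e^(−0.68·2.64) = 0.68·e^(−1.7952) = 0.112944
  p_II = 2.36·e^(−2.36·2.64) = 2.36·e^(−6.2304) = 0.00464605
  p_III = 2.52·e^(−2.52·2.64) = 2.52·e^(−6.6528) = 0.00325182
Unnormalised posteriors:
  π_I·p_I = 0.38 × 0.112944 = 0.0429187
  π_II·p_II = 0.23 × 0.00464605 = 0.00106859
  π_III·p_III = 0.39 × 0.00325182 = 0.00126821
Sum: 0.0429187 + 0.00106859 + 0.00126821 = 0.0452555
So the posterior for State III is 0.00126821 / 0.0452555 ≈ 0.028.

0.028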